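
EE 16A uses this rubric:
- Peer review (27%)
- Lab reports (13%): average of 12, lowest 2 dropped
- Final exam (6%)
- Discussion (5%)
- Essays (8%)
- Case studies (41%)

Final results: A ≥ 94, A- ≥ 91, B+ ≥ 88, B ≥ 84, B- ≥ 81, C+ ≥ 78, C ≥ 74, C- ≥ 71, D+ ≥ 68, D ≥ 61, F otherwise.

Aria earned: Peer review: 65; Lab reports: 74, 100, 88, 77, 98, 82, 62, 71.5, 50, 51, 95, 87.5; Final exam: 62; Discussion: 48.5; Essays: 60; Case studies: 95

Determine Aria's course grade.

Lab reports: drop 50, 51 → average of remaining 10 = 835/10 = 83.5
Weighted total:
  Peer review 65 × 0.27 = 17.55
  Lab reports 83.5 × 0.13 = 10.855
  Final exam 62 × 0.06 = 3.72
  Discussion 48.5 × 0.05 = 2.425
  Essays 60 × 0.08 = 4.8
  Case studies 95 × 0.41 = 38.95
Sum = 78.3
78.3 is ≥ 78 and < 81 → C+

C+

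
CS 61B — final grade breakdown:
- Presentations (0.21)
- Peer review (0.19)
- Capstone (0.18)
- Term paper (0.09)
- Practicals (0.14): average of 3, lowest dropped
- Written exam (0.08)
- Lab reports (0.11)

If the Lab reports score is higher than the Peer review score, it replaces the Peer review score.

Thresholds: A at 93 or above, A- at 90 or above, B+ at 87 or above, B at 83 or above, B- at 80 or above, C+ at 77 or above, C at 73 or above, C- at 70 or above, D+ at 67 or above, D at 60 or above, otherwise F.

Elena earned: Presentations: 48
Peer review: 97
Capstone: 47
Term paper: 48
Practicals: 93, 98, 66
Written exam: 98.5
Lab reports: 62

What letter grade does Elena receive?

Practicals: drop 66 → average of remaining 2 = 191/2 = 95.5
Lab reports (62) ≤ Peer review (97), so Peer review stays at 97.
Weighted total:
  Presentations 48 × 0.21 = 10.08
  Peer review 97 × 0.19 = 18.43
  Capstone 47 × 0.18 = 8.46
  Term paper 48 × 0.09 = 4.32
  Practicals 95.5 × 0.14 = 13.37
  Written exam 98.5 × 0.08 = 7.88
  Lab reports 62 × 0.11 = 6.82
Sum = 69.36
69.36 is ≥ 67 and < 70 → D+

D+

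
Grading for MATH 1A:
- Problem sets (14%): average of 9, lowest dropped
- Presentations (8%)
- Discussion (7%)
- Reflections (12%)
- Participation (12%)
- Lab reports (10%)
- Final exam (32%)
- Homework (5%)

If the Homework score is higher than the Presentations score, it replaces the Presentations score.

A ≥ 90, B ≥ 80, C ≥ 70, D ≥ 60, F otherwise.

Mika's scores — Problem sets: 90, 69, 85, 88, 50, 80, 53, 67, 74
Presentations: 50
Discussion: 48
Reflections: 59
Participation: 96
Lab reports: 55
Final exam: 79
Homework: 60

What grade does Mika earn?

C

Problem sets: drop 50 → average of remaining 8 = 606/8 = 75.75
Homework (60) > Presentations (50), so Presentations counts as 60.
Weighted total:
  Problem sets 75.75 × 0.14 = 10.605
  Presentations 60 × 0.08 = 4.8
  Discussion 48 × 0.07 = 3.36
  Reflections 59 × 0.12 = 7.08
  Participation 96 × 0.12 = 11.52
  Lab reports 55 × 0.1 = 5.5
  Final exam 79 × 0.32 = 25.28
  Homework 60 × 0.05 = 3
Sum = 71.145
71.145 is ≥ 70 and < 80 → C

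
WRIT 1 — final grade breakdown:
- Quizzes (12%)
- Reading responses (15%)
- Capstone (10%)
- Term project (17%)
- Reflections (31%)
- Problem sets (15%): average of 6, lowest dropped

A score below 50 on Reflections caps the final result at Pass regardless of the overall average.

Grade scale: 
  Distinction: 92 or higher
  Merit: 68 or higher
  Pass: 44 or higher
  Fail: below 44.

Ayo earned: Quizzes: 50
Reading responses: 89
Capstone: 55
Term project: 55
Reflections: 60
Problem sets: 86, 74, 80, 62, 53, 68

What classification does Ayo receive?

Problem sets: drop 53 → average of remaining 5 = 370/5 = 74
Reflections score 60 ≥ 50: minimum met.
Weighted total:
  Quizzes 50 × 0.12 = 6
  Reading responses 89 × 0.15 = 13.35
  Capstone 55 × 0.1 = 5.5
  Term project 55 × 0.17 = 9.35
  Reflections 60 × 0.31 = 18.6
  Problem sets 74 × 0.15 = 11.1
Sum = 63.9
63.9 is ≥ 44 and < 68 → Pass

Pass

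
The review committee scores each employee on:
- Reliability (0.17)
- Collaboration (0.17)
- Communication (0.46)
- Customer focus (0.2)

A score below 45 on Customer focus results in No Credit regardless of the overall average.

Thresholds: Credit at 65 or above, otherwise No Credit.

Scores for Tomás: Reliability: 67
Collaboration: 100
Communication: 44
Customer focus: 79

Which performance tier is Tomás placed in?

No Credit

Customer focus score 79 ≥ 45: minimum met.
Weighted total:
  Reliability 67 × 0.17 = 11.39
  Collaboration 100 × 0.17 = 17
  Communication 44 × 0.46 = 20.24
  Customer focus 79 × 0.2 = 15.8
Sum = 64.43
64.43 < 65 → No Credit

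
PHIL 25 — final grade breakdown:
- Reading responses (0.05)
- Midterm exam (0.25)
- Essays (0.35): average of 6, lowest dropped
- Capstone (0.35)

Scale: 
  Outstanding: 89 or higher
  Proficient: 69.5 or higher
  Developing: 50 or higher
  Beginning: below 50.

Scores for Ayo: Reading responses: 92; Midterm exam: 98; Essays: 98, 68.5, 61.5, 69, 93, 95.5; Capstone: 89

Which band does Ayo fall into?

Essays: drop 61.5 → average of remaining 5 = 424/5 = 84.8
Weighted total:
  Reading responses 92 × 0.05 = 4.6
  Midterm exam 98 × 0.25 = 24.5
  Essays 84.8 × 0.35 = 29.68
  Capstone 89 × 0.35 = 31.15
Sum = 89.93
89.93 ≥ 89 → Outstanding

Outstanding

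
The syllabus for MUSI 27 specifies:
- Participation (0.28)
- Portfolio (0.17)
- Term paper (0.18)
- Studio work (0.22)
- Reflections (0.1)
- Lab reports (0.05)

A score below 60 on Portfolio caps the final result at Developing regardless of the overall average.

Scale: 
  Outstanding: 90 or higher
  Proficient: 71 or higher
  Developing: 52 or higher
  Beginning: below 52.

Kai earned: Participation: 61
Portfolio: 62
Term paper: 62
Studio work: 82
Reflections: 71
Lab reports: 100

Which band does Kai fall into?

Portfolio score 62 ≥ 60: minimum met.
Weighted total:
  Participation 61 × 0.28 = 17.08
  Portfolio 62 × 0.17 = 10.54
  Term paper 62 × 0.18 = 11.16
  Studio work 82 × 0.22 = 18.04
  Reflections 71 × 0.1 = 7.1
  Lab reports 100 × 0.05 = 5
Sum = 68.92
68.92 is ≥ 52 and < 71 → Developing

Developing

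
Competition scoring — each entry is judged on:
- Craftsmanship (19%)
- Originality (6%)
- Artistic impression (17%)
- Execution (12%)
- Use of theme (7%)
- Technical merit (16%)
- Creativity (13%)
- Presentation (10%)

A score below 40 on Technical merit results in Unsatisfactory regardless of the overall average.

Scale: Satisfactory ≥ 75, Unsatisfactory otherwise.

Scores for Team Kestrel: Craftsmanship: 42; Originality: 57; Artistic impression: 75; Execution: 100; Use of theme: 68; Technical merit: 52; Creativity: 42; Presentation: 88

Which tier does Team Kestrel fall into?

Technical merit score 52 ≥ 40: minimum met.
Weighted total:
  Craftsmanship 42 × 0.19 = 7.98
  Originality 57 × 0.06 = 3.42
  Artistic impression 75 × 0.17 = 12.75
  Execution 100 × 0.12 = 12
  Use of theme 68 × 0.07 = 4.76
  Technical merit 52 × 0.16 = 8.32
  Creativity 42 × 0.13 = 5.46
  Presentation 88 × 0.1 = 8.8
Sum = 63.49
63.49 < 75 → Unsatisfactory

Unsatisfactory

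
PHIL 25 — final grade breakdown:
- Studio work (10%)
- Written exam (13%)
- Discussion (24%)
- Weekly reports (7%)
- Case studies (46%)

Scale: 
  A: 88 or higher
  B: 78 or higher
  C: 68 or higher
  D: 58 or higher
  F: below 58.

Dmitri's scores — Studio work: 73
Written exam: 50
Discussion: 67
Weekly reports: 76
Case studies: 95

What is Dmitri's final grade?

Weighted total:
  Studio work 73 × 0.1 = 7.3
  Written exam 50 × 0.13 = 6.5
  Discussion 67 × 0.24 = 16.08
  Weekly reports 76 × 0.07 = 5.32
  Case studies 95 × 0.46 = 43.7
Sum = 78.9
78.9 is ≥ 78 and < 88 → B

B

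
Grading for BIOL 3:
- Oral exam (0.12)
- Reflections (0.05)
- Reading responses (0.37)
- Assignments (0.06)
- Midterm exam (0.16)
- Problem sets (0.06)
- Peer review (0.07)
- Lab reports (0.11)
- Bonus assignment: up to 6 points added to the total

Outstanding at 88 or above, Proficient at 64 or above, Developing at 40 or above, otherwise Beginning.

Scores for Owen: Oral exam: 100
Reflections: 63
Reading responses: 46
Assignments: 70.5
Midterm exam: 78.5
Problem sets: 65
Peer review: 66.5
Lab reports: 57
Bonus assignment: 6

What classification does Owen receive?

Proficient

Weighted total:
  Oral exam 100 × 0.12 = 12
  Reflections 63 × 0.05 = 3.15
  Reading responses 46 × 0.37 = 17.02
  Assignments 70.5 × 0.06 = 4.23
  Midterm exam 78.5 × 0.16 = 12.56
  Problem sets 65 × 0.06 = 3.9
  Peer review 66.5 × 0.07 = 4.655
  Lab reports 57 × 0.11 = 6.27
Sum = 63.785
Bonus assignment: 63.785 + 6 = 69.785
69.785 is ≥ 64 and < 88 → Proficient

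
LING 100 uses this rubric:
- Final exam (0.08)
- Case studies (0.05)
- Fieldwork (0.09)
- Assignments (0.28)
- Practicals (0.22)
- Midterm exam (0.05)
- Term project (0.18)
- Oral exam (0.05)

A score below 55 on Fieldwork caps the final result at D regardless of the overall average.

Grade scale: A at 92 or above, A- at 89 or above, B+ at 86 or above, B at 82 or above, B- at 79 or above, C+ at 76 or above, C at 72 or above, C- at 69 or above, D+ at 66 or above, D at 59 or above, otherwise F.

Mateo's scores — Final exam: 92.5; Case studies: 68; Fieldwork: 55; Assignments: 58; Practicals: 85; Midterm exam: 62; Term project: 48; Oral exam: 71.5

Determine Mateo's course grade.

D+

Fieldwork score 55 ≥ 55: minimum met.
Weighted total:
  Final exam 92.5 × 0.08 = 7.4
  Case studies 68 × 0.05 = 3.4
  Fieldwork 55 × 0.09 = 4.95
  Assignments 58 × 0.28 = 16.24
  Practicals 85 × 0.22 = 18.7
  Midterm exam 62 × 0.05 = 3.1
  Term project 48 × 0.18 = 8.64
  Oral exam 71.5 × 0.05 = 3.575
Sum = 66.005
66.005 is ≥ 66 and < 69 → D+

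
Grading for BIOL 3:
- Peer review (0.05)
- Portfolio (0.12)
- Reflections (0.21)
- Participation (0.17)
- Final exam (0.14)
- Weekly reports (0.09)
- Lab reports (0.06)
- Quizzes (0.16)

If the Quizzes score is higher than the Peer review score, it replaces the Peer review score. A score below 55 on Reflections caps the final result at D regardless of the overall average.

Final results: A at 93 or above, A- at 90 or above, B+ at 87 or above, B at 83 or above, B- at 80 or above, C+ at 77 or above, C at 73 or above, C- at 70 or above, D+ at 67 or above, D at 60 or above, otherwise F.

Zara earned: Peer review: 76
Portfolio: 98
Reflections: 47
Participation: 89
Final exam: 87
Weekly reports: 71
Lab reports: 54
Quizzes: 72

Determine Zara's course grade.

Quizzes (72) ≤ Peer review (76), so Peer review stays at 76.
Reflections score 47 < 55: minimum not met.
Weighted total:
  Peer review 76 × 0.05 = 3.8
  Portfolio 98 × 0.12 = 11.76
  Reflections 47 × 0.21 = 9.87
  Participation 89 × 0.17 = 15.13
  Final exam 87 × 0.14 = 12.18
  Weekly reports 71 × 0.09 = 6.39
  Lab reports 54 × 0.06 = 3.24
  Quizzes 72 × 0.16 = 11.52
Sum = 73.89
73.89 would be C; cap at D applies → D.

D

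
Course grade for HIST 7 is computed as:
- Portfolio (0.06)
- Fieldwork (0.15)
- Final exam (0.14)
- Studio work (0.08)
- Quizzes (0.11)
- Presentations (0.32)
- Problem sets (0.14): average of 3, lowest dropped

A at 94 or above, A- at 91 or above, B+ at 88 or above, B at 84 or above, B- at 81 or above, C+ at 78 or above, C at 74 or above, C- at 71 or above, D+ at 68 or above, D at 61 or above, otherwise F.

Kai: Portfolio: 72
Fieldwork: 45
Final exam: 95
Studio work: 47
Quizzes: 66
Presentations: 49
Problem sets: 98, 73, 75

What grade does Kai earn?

Problem sets: drop 73 → average of remaining 2 = 173/2 = 86.5
Weighted total:
  Portfolio 72 × 0.06 = 4.32
  Fieldwork 45 × 0.15 = 6.75
  Final exam 95 × 0.14 = 13.3
  Studio work 47 × 0.08 = 3.76
  Quizzes 66 × 0.11 = 7.26
  Presentations 49 × 0.32 = 15.68
  Problem sets 86.5 × 0.14 = 12.11
Sum = 63.18
63.18 is ≥ 61 and < 68 → D

D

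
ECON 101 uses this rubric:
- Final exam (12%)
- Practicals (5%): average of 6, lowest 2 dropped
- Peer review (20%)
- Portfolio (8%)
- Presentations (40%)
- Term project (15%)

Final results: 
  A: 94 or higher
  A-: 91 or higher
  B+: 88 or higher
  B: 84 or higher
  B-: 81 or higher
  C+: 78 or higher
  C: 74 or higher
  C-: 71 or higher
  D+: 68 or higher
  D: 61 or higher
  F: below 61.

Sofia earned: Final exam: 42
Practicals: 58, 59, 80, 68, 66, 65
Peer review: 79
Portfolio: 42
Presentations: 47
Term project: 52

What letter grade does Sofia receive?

Practicals: drop 58, 59 → average of remaining 4 = 279/4 = 69.75
Weighted total:
  Final exam 42 × 0.12 = 5.04
  Practicals 69.75 × 0.05 = 3.4875
  Peer review 79 × 0.2 = 15.8
  Portfolio 42 × 0.08 = 3.36
  Presentations 47 × 0.4 = 18.8
  Term project 52 × 0.15 = 7.8
Sum = 54.2875
54.2875 < 61 → F

F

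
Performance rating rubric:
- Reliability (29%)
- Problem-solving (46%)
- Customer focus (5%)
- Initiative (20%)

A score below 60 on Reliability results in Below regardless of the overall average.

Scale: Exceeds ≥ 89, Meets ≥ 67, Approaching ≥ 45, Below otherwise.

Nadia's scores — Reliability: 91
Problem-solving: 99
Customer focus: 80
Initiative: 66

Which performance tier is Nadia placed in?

Reliability score 91 ≥ 60: minimum met.
Weighted total:
  Reliability 91 × 0.29 = 26.39
  Problem-solving 99 × 0.46 = 45.54
  Customer focus 80 × 0.05 = 4
  Initiative 66 × 0.2 = 13.2
Sum = 89.13
89.13 ≥ 89 → Exceeds

Exceeds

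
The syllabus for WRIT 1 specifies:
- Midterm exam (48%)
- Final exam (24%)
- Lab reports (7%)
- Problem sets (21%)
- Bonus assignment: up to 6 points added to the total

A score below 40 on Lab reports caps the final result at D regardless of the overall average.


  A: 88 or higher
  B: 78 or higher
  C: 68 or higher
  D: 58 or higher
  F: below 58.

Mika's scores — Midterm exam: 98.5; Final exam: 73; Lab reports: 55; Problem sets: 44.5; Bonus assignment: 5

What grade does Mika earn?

Lab reports score 55 ≥ 40: minimum met.
Weighted total:
  Midterm exam 98.5 × 0.48 = 47.28
  Final exam 73 × 0.24 = 17.52
  Lab reports 55 × 0.07 = 3.85
  Problem sets 44.5 × 0.21 = 9.345
Sum = 77.995
Bonus assignment: 77.995 + 5 = 82.995
82.995 is ≥ 78 and < 88 → B

B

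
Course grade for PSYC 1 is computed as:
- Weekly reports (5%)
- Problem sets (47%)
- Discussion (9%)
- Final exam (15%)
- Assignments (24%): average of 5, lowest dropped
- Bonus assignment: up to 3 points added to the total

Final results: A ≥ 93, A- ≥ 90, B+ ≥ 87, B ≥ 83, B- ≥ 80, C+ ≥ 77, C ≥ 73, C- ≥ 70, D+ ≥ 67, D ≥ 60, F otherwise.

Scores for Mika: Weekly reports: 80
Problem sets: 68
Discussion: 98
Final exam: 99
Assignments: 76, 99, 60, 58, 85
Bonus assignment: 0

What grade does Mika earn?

C+

Assignments: drop 58 → average of remaining 4 = 320/4 = 80
Weighted total:
  Weekly reports 80 × 0.05 = 4
  Problem sets 68 × 0.47 = 31.96
  Discussion 98 × 0.09 = 8.82
  Final exam 99 × 0.15 = 14.85
  Assignments 80 × 0.24 = 19.2
Sum = 78.83
Bonus assignment: 78.83 + 0 = 78.83
78.83 is ≥ 77 and < 80 → C+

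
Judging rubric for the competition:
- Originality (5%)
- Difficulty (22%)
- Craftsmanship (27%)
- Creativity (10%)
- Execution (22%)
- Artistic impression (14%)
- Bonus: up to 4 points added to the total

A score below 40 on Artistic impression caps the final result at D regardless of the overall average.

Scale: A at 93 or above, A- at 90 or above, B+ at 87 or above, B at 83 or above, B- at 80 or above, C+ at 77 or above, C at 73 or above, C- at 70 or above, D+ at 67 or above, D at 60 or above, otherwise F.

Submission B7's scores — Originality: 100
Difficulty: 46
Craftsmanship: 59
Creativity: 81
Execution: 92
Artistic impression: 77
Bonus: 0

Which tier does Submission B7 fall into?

C-

Artistic impression score 77 ≥ 40: minimum met.
Weighted total:
  Originality 100 × 0.05 = 5
  Difficulty 46 × 0.22 = 10.12
  Craftsmanship 59 × 0.27 = 15.93
  Creativity 81 × 0.1 = 8.1
  Execution 92 × 0.22 = 20.24
  Artistic impression 77 × 0.14 = 10.78
Sum = 70.17
Bonus: 70.17 + 0 = 70.17
70.17 is ≥ 70 and < 73 → C-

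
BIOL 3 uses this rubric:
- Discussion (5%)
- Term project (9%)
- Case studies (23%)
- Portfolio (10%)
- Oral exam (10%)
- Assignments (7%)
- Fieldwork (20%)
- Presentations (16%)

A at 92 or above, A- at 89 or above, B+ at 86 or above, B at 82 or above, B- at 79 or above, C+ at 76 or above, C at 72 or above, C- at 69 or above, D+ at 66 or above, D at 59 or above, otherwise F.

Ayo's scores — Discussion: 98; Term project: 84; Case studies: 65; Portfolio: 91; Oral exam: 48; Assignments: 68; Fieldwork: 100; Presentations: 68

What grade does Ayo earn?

C+

Weighted total:
  Discussion 98 × 0.05 = 4.9
  Term project 84 × 0.09 = 7.56
  Case studies 65 × 0.23 = 14.95
  Portfolio 91 × 0.1 = 9.1
  Oral exam 48 × 0.1 = 4.8
  Assignments 68 × 0.07 = 4.76
  Fieldwork 100 × 0.2 = 20
  Presentations 68 × 0.16 = 10.88
Sum = 76.95
76.95 is ≥ 76 and < 79 → C+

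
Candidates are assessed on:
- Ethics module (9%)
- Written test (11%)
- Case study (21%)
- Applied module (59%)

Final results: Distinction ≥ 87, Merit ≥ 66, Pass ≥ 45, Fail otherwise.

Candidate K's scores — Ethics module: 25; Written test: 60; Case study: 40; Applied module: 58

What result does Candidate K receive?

Weighted total:
  Ethics module 25 × 0.09 = 2.25
  Written test 60 × 0.11 = 6.6
  Case study 40 × 0.21 = 8.4
  Applied module 58 × 0.59 = 34.22
Sum = 51.47
51.47 is ≥ 45 and < 66 → Pass

Pass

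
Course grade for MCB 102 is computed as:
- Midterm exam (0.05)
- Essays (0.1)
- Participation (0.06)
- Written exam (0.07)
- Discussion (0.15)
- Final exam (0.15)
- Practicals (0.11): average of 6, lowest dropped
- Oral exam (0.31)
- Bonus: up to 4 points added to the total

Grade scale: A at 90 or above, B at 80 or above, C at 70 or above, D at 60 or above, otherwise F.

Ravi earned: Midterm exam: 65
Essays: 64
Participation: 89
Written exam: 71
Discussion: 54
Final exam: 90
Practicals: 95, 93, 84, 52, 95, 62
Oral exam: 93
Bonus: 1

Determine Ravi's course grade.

B

Practicals: drop 52 → average of remaining 5 = 429/5 = 85.8
Weighted total:
  Midterm exam 65 × 0.05 = 3.25
  Essays 64 × 0.1 = 6.4
  Participation 89 × 0.06 = 5.34
  Written exam 71 × 0.07 = 4.97
  Discussion 54 × 0.15 = 8.1
  Final exam 90 × 0.15 = 13.5
  Practicals 85.8 × 0.11 = 9.438
  Oral exam 93 × 0.31 = 28.83
Sum = 79.828
Bonus: 79.828 + 1 = 80.828
80.828 is ≥ 80 and < 90 → B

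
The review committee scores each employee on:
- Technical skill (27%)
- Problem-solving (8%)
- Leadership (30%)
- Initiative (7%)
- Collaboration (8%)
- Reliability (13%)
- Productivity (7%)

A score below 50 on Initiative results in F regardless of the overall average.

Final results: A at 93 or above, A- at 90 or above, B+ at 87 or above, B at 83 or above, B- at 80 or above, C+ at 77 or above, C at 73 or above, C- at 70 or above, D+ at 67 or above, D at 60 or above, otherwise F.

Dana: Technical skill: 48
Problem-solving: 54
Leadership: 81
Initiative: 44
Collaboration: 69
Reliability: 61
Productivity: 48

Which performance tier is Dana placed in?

Initiative score 44 < 50: minimum not met.
Weighted total:
  Technical skill 48 × 0.27 = 12.96
  Problem-solving 54 × 0.08 = 4.32
  Leadership 81 × 0.3 = 24.3
  Initiative 44 × 0.07 = 3.08
  Collaboration 69 × 0.08 = 5.52
  Reliability 61 × 0.13 = 7.93
  Productivity 48 × 0.07 = 3.36
Sum = 61.47
Because the Initiative minimum was not met, the result is F.

F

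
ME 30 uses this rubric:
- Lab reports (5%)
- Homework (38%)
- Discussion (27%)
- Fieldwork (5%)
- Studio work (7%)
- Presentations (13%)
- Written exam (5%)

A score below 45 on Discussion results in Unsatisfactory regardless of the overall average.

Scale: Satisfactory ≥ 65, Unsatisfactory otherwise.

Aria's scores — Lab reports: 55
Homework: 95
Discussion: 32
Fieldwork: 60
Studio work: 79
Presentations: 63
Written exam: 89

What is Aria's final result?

Discussion score 32 < 45: minimum not met.
Weighted total:
  Lab reports 55 × 0.05 = 2.75
  Homework 95 × 0.38 = 36.1
  Discussion 32 × 0.27 = 8.64
  Fieldwork 60 × 0.05 = 3
  Studio work 79 × 0.07 = 5.53
  Presentations 63 × 0.13 = 8.19
  Written exam 89 × 0.05 = 4.45
Sum = 68.66
Because the Discussion minimum was not met, the result is Unsatisfactory.

Unsatisfactory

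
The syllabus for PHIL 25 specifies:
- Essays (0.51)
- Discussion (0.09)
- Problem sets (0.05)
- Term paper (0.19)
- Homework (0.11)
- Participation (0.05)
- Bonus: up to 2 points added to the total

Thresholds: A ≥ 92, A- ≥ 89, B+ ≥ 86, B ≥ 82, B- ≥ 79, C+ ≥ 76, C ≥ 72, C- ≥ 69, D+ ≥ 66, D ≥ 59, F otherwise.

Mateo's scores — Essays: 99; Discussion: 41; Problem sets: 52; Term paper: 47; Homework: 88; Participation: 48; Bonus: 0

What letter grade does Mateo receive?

Weighted total:
  Essays 99 × 0.51 = 50.49
  Discussion 41 × 0.09 = 3.69
  Problem sets 52 × 0.05 = 2.6
  Term paper 47 × 0.19 = 8.93
  Homework 88 × 0.11 = 9.68
  Participation 48 × 0.05 = 2.4
Sum = 77.79
Bonus: 77.79 + 0 = 77.79
77.79 is ≥ 76 and < 79 → C+

C+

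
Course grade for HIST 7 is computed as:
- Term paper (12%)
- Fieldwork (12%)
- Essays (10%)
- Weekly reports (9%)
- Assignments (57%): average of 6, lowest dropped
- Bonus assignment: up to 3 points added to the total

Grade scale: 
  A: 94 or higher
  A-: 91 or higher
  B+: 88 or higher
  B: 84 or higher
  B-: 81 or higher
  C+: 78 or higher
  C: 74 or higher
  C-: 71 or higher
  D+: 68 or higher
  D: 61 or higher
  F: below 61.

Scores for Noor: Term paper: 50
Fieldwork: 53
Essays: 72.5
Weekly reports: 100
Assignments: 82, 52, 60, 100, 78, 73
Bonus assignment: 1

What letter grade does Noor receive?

C

Assignments: drop 52 → average of remaining 5 = 393/5 = 78.6
Weighted total:
  Term paper 50 × 0.12 = 6
  Fieldwork 53 × 0.12 = 6.36
  Essays 72.5 × 0.1 = 7.25
  Weekly reports 100 × 0.09 = 9
  Assignments 78.6 × 0.57 = 44.802
Sum = 73.412
Bonus assignment: 73.412 + 1 = 74.412
74.412 is ≥ 74 and < 78 → C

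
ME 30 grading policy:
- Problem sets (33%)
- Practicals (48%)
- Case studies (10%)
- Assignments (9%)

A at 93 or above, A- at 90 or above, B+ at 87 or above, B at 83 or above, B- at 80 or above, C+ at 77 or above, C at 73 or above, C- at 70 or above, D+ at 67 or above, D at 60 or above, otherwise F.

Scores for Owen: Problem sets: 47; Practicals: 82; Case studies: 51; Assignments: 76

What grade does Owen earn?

D

Weighted total:
  Problem sets 47 × 0.33 = 15.51
  Practicals 82 × 0.48 = 39.36
  Case studies 51 × 0.1 = 5.1
  Assignments 76 × 0.09 = 6.84
Sum = 66.81
66.81 is ≥ 60 and < 67 → D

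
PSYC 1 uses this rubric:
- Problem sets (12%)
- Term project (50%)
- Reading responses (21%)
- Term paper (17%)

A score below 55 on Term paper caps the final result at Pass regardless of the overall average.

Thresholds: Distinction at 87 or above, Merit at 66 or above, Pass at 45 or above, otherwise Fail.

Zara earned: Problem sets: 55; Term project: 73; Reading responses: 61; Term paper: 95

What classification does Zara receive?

Merit

Term paper score 95 ≥ 55: minimum met.
Weighted total:
  Problem sets 55 × 0.12 = 6.6
  Term project 73 × 0.5 = 36.5
  Reading responses 61 × 0.21 = 12.81
  Term paper 95 × 0.17 = 16.15
Sum = 72.06
72.06 is ≥ 66 and < 87 → Merit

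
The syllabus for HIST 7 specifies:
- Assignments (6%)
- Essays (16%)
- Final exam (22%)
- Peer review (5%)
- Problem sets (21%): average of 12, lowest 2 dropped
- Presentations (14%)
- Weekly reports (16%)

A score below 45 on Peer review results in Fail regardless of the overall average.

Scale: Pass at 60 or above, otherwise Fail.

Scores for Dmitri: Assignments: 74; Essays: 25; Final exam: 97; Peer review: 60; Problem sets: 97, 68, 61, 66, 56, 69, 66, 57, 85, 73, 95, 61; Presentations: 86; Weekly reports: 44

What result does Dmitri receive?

Pass

Problem sets: drop 56, 57 → average of remaining 10 = 741/10 = 74.1
Peer review score 60 ≥ 45: minimum met.
Weighted total:
  Assignments 74 × 0.06 = 4.44
  Essays 25 × 0.16 = 4
  Final exam 97 × 0.22 = 21.34
  Peer review 60 × 0.05 = 3
  Problem sets 74.1 × 0.21 = 15.561
  Presentations 86 × 0.14 = 12.04
  Weekly reports 44 × 0.16 = 7.04
Sum = 67.421
67.421 ≥ 60 → Pass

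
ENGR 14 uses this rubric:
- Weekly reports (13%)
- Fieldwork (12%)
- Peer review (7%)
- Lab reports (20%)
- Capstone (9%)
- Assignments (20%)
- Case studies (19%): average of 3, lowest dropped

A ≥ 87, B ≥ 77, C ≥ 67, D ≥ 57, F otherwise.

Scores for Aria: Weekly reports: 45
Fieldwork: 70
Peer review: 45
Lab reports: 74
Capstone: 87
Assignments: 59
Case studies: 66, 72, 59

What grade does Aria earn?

D

Case studies: drop 59 → average of remaining 2 = 138/2 = 69
Weighted total:
  Weekly reports 45 × 0.13 = 5.85
  Fieldwork 70 × 0.12 = 8.4
  Peer review 45 × 0.07 = 3.15
  Lab reports 74 × 0.2 = 14.8
  Capstone 87 × 0.09 = 7.83
  Assignments 59 × 0.2 = 11.8
  Case studies 69 × 0.19 = 13.11
Sum = 64.94
64.94 is ≥ 57 and < 67 → D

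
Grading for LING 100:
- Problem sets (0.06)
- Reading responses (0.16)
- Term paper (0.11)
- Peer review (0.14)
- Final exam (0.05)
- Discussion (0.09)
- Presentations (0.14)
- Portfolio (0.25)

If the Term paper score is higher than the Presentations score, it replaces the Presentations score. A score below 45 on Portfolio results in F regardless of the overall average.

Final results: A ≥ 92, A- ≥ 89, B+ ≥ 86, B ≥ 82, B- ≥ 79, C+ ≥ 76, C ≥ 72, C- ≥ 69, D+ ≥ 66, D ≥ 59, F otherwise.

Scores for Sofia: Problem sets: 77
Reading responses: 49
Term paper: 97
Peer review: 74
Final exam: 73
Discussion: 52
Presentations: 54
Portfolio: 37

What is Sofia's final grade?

Term paper (97) > Presentations (54), so Presentations counts as 97.
Portfolio score 37 < 45: minimum not met.
Weighted total:
  Problem sets 77 × 0.06 = 4.62
  Reading responses 49 × 0.16 = 7.84
  Term paper 97 × 0.11 = 10.67
  Peer review 74 × 0.14 = 10.36
  Final exam 73 × 0.05 = 3.65
  Discussion 52 × 0.09 = 4.68
  Presentations 97 × 0.14 = 13.58
  Portfolio 37 × 0.25 = 9.25
Sum = 64.65
Because the Portfolio minimum was not met, the result is F.

F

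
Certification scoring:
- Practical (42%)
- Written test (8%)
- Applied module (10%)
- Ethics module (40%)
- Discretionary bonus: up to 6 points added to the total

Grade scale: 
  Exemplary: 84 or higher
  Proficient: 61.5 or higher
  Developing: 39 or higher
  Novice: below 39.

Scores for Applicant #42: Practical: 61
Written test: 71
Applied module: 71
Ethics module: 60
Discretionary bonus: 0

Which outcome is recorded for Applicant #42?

Proficient

Weighted total:
  Practical 61 × 0.42 = 25.62
  Written test 71 × 0.08 = 5.68
  Applied module 71 × 0.1 = 7.1
  Ethics module 60 × 0.4 = 24
Sum = 62.4
Discretionary bonus: 62.4 + 0 = 62.4
62.4 is ≥ 61.5 and < 84 → Proficient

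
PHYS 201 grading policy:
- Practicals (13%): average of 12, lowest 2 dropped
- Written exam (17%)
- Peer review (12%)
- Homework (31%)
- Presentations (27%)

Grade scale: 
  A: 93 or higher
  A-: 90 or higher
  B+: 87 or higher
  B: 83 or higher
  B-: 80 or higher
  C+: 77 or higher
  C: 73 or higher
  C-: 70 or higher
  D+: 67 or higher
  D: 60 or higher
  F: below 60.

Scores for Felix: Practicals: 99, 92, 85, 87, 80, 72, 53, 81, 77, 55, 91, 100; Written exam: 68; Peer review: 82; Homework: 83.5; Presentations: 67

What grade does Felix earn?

C

Practicals: drop 53, 55 → average of remaining 10 = 864/10 = 86.4
Weighted total:
  Practicals 86.4 × 0.13 = 11.232
  Written exam 68 × 0.17 = 11.56
  Peer review 82 × 0.12 = 9.84
  Homework 83.5 × 0.31 = 25.885
  Presentations 67 × 0.27 = 18.09
Sum = 76.607
76.607 is ≥ 73 and < 77 → C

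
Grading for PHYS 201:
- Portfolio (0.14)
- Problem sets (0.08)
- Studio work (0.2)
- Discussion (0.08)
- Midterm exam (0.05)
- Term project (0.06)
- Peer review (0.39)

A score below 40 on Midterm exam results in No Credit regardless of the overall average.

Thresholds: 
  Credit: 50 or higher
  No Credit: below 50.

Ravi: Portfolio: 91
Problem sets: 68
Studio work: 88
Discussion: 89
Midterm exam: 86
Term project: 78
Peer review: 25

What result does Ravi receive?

Credit

Midterm exam score 86 ≥ 40: minimum met.
Weighted total:
  Portfolio 91 × 0.14 = 12.74
  Problem sets 68 × 0.08 = 5.44
  Studio work 88 × 0.2 = 17.6
  Discussion 89 × 0.08 = 7.12
  Midterm exam 86 × 0.05 = 4.3
  Term project 78 × 0.06 = 4.68
  Peer review 25 × 0.39 = 9.75
Sum = 61.63
61.63 ≥ 50 → Credit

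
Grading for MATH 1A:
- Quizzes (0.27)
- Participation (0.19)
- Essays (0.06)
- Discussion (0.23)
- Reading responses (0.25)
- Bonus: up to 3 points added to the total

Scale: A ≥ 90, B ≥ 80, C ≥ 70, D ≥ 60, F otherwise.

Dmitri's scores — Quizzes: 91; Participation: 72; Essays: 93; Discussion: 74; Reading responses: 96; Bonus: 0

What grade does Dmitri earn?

B

Weighted total:
  Quizzes 91 × 0.27 = 24.57
  Participation 72 × 0.19 = 13.68
  Essays 93 × 0.06 = 5.58
  Discussion 74 × 0.23 = 17.02
  Reading responses 96 × 0.25 = 24
Sum = 84.85
Bonus: 84.85 + 0 = 84.85
84.85 is ≥ 80 and < 90 → B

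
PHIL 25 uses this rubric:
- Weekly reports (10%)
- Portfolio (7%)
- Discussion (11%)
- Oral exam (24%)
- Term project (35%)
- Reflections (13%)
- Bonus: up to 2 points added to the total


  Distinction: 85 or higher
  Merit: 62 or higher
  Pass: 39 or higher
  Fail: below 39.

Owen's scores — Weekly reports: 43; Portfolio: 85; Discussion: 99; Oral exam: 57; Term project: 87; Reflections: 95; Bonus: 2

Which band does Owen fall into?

Merit

Weighted total:
  Weekly reports 43 × 0.1 = 4.3
  Portfolio 85 × 0.07 = 5.95
  Discussion 99 × 0.11 = 10.89
  Oral exam 57 × 0.24 = 13.68
  Term project 87 × 0.35 = 30.45
  Reflections 95 × 0.13 = 12.35
Sum = 77.62
Bonus: 77.62 + 2 = 79.62
79.62 is ≥ 62 and < 85 → Merit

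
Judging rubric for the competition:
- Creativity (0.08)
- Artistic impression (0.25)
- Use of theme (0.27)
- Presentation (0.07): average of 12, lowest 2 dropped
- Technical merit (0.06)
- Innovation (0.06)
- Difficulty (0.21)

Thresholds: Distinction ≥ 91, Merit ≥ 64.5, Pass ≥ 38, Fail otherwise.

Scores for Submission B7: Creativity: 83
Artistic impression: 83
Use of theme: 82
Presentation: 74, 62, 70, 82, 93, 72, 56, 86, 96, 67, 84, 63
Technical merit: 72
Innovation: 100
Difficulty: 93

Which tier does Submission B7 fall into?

Merit

Presentation: drop 56, 62 → average of remaining 10 = 787/10 = 78.7
Weighted total:
  Creativity 83 × 0.08 = 6.64
  Artistic impression 83 × 0.25 = 20.75
  Use of theme 82 × 0.27 = 22.14
  Presentation 78.7 × 0.07 = 5.509
  Technical merit 72 × 0.06 = 4.32
  Innovation 100 × 0.06 = 6
  Difficulty 93 × 0.21 = 19.53
Sum = 84.889
84.889 is ≥ 64.5 and < 91 → Merit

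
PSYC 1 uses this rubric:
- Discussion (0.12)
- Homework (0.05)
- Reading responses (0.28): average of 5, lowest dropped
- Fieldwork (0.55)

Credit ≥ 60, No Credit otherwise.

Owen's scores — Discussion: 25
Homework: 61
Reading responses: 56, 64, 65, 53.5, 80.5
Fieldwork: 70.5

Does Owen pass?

Credit

Reading responses: drop 53.5 → average of remaining 4 = 265.5/4 = 66.375
Weighted total:
  Discussion 25 × 0.12 = 3
  Homework 61 × 0.05 = 3.05
  Reading responses 66.375 × 0.28 = 18.585
  Fieldwork 70.5 × 0.55 = 38.775
Sum = 63.41
63.41 ≥ 60 → Credit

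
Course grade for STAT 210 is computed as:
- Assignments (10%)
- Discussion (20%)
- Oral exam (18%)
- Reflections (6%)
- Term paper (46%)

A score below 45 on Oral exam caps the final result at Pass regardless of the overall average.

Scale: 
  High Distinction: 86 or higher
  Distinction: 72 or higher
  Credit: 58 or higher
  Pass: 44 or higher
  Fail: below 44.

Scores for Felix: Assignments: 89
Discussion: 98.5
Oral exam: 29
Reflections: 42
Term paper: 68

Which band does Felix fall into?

Oral exam score 29 < 45: minimum not met.
Weighted total:
  Assignments 89 × 0.1 = 8.9
  Discussion 98.5 × 0.2 = 19.7
  Oral exam 29 × 0.18 = 5.22
  Reflections 42 × 0.06 = 2.52
  Term paper 68 × 0.46 = 31.28
Sum = 67.62
67.62 would be Credit; cap at Pass applies → Pass.

Pass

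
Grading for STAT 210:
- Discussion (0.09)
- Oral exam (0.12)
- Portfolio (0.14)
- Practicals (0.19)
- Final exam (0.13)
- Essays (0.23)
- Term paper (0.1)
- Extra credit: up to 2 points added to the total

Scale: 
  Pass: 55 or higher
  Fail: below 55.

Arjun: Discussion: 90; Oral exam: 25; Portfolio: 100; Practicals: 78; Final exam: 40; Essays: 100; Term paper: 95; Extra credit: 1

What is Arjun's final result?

Weighted total:
  Discussion 90 × 0.09 = 8.1
  Oral exam 25 × 0.12 = 3
  Portfolio 100 × 0.14 = 14
  Practicals 78 × 0.19 = 14.82
  Final exam 40 × 0.13 = 5.2
  Essays 100 × 0.23 = 23
  Term paper 95 × 0.1 = 9.5
Sum = 77.62
Extra credit: 77.62 + 1 = 78.62
78.62 ≥ 55 → Pass

Pass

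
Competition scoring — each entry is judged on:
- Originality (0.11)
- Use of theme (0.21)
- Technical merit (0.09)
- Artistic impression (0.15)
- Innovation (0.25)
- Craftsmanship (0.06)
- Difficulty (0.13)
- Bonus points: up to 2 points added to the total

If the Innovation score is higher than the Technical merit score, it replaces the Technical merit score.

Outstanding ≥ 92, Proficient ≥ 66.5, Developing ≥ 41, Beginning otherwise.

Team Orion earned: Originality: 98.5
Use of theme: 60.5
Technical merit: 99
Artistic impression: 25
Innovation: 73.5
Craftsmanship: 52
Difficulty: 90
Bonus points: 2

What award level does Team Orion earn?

Innovation (73.5) ≤ Technical merit (99), so Technical merit stays at 99.
Weighted total:
  Originality 98.5 × 0.11 = 10.835
  Use of theme 60.5 × 0.21 = 12.705
  Technical merit 99 × 0.09 = 8.91
  Artistic impression 25 × 0.15 = 3.75
  Innovation 73.5 × 0.25 = 18.375
  Craftsmanship 52 × 0.06 = 3.12
  Difficulty 90 × 0.13 = 11.7
Sum = 69.395
Bonus points: 69.395 + 2 = 71.395
71.395 is ≥ 66.5 and < 92 → Proficient

Proficient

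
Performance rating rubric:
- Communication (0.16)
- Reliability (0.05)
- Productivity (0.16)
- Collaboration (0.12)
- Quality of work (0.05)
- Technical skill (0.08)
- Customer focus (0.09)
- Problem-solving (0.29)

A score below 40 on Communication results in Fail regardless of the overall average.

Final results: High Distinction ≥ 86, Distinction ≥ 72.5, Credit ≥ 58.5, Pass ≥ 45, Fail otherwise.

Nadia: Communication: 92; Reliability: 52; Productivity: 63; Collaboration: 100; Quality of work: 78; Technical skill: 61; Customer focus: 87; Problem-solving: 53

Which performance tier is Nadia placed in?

Credit

Communication score 92 ≥ 40: minimum met.
Weighted total:
  Communication 92 × 0.16 = 14.72
  Reliability 52 × 0.05 = 2.6
  Productivity 63 × 0.16 = 10.08
  Collaboration 100 × 0.12 = 12
  Quality of work 78 × 0.05 = 3.9
  Technical skill 61 × 0.08 = 4.88
  Customer focus 87 × 0.09 = 7.83
  Problem-solving 53 × 0.29 = 15.37
Sum = 71.38
71.38 is ≥ 58.5 and < 72.5 → Credit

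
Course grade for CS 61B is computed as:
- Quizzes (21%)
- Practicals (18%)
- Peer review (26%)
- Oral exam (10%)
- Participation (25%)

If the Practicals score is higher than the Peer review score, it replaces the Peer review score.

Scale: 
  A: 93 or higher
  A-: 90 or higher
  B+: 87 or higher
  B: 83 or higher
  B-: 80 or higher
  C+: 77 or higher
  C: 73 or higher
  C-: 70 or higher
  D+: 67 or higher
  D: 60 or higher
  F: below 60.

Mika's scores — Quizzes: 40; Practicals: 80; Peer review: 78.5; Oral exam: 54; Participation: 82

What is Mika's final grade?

D+

Practicals (80) > Peer review (78.5), so Peer review counts as 80.
Weighted total:
  Quizzes 40 × 0.21 = 8.4
  Practicals 80 × 0.18 = 14.4
  Peer review 80 × 0.26 = 20.8
  Oral exam 54 × 0.1 = 5.4
  Participation 82 × 0.25 = 20.5
Sum = 69.5
69.5 is ≥ 67 and < 70 → D+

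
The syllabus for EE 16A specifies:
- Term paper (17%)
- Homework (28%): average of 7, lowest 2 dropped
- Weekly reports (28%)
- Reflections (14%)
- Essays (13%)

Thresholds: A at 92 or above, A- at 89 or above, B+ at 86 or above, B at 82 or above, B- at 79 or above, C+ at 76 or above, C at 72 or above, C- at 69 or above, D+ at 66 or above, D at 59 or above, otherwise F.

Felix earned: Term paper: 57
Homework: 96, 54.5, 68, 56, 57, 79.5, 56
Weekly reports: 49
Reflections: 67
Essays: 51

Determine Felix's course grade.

Homework: drop 54.5, 56 → average of remaining 5 = 356.5/5 = 71.3
Weighted total:
  Term paper 57 × 0.17 = 9.69
  Homework 71.3 × 0.28 = 19.964
  Weekly reports 49 × 0.28 = 13.72
  Reflections 67 × 0.14 = 9.38
  Essays 51 × 0.13 = 6.63
Sum = 59.384
59.384 is ≥ 59 and < 66 → D

D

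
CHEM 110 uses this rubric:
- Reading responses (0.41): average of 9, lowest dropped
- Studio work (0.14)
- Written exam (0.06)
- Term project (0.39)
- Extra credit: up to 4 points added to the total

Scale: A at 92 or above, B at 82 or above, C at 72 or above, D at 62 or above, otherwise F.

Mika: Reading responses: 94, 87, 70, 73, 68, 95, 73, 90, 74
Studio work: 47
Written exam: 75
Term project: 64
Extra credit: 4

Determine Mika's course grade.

C

Reading responses: drop 68 → average of remaining 8 = 656/8 = 82
Weighted total:
  Reading responses 82 × 0.41 = 33.62
  Studio work 47 × 0.14 = 6.58
  Written exam 75 × 0.06 = 4.5
  Term project 64 × 0.39 = 24.96
Sum = 69.66
Extra credit: 69.66 + 4 = 73.66
73.66 is ≥ 72 and < 82 → C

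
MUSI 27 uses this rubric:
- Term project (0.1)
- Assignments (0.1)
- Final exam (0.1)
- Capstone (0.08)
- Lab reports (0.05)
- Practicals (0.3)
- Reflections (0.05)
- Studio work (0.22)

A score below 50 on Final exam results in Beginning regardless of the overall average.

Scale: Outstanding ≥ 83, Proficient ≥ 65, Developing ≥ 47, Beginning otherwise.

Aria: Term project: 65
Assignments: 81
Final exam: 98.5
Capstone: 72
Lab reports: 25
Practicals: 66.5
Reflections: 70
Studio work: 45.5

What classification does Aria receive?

Developing

Final exam score 98.5 ≥ 50: minimum met.
Weighted total:
  Term project 65 × 0.1 = 6.5
  Assignments 81 × 0.1 = 8.1
  Final exam 98.5 × 0.1 = 9.85
  Capstone 72 × 0.08 = 5.76
  Lab reports 25 × 0.05 = 1.25
  Practicals 66.5 × 0.3 = 19.95
  Reflections 70 × 0.05 = 3.5
  Studio work 45.5 × 0.22 = 10.01
Sum = 64.92
64.92 is ≥ 47 and < 65 → Developing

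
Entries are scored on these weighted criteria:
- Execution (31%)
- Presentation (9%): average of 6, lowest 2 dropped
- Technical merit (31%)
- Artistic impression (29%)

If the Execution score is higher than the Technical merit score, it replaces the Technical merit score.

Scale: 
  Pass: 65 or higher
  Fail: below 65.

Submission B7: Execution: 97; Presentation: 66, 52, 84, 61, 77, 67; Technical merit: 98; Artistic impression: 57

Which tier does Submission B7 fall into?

Pass

Presentation: drop 52, 61 → average of remaining 4 = 294/4 = 73.5
Execution (97) ≤ Technical merit (98), so Technical merit stays at 98.
Weighted total:
  Execution 97 × 0.31 = 30.07
  Presentation 73.5 × 0.09 = 6.615
  Technical merit 98 × 0.31 = 30.38
  Artistic impression 57 × 0.29 = 16.53
Sum = 83.595
83.595 ≥ 65 → Pass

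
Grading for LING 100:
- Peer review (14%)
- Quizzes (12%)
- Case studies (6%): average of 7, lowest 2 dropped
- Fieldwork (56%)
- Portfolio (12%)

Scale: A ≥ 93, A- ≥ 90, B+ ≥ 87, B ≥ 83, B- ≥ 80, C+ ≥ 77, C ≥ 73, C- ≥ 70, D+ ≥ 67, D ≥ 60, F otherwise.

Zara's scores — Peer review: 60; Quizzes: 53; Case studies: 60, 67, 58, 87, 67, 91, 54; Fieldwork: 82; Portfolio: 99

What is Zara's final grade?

C+

Case studies: drop 54, 58 → average of remaining 5 = 372/5 = 74.4
Weighted total:
  Peer review 60 × 0.14 = 8.4
  Quizzes 53 × 0.12 = 6.36
  Case studies 74.4 × 0.06 = 4.464
  Fieldwork 82 × 0.56 = 45.92
  Portfolio 99 × 0.12 = 11.88
Sum = 77.024
77.024 is ≥ 77 and < 80 → C+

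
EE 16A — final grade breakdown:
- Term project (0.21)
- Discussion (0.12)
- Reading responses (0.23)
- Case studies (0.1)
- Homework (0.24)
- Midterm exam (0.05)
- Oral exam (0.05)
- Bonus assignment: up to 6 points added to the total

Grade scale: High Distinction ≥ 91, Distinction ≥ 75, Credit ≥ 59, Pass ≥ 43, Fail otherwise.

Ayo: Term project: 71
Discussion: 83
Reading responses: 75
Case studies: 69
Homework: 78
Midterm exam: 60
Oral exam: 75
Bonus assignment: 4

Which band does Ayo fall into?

Weighted total:
  Term project 71 × 0.21 = 14.91
  Discussion 83 × 0.12 = 9.96
  Reading responses 75 × 0.23 = 17.25
  Case studies 69 × 0.1 = 6.9
  Homework 78 × 0.24 = 18.72
  Midterm exam 60 × 0.05 = 3
  Oral exam 75 × 0.05 = 3.75
Sum = 74.49
Bonus assignment: 74.49 + 4 = 78.49
78.49 is ≥ 75 and < 91 → Distinction

Distinction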